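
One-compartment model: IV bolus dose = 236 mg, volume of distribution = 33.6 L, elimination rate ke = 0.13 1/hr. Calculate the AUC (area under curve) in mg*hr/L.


C0 = Dose/Vd = 236/33.6 = 7.02381 mg/L
AUC = C0/ke = 7.02381/0.13
AUC = 54.03 mg*hr/L


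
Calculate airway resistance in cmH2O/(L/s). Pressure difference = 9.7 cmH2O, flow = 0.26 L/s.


R = dP / flow
R = 9.7 / 0.26
R = 37.31 cmH2O/(L/s)


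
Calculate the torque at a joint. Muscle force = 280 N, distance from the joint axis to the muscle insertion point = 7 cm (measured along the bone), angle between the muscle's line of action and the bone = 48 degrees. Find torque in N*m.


Torque = F * d * sin(theta)   (moment arm = d*sin(theta))
d = 7 cm = 0.07 m
Torque = 280 * 0.07 * sin(48)
Torque = 14.57 N*m


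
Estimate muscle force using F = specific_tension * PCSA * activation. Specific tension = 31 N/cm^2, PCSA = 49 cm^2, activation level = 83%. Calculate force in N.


F = sigma * PCSA * activation
F = 31 * 49 * 0.83
F = 1261 N


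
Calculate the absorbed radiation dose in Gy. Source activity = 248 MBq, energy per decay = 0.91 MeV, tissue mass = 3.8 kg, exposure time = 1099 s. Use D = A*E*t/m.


A = 248 MBq = 2.4800e+08 Bq
E = 0.91 MeV = 1.45782e-13 J
D = A*E*t/m = 2.4800e+08*1.45782e-13*1099/3.8
D = 0.01046 Gy


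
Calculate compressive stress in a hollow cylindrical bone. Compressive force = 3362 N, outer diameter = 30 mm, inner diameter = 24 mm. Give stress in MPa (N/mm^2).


A = pi*(r_o^2 - r_i^2)
r_o = 15 mm, r_i = 12 mm
A = 254.469 mm^2
sigma = F/A = 3362 / 254.469
sigma = 13.21 MPa


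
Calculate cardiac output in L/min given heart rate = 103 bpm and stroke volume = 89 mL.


CO = HR * SV
CO = 103 * 89 / 1000
CO = 9.167 L/min


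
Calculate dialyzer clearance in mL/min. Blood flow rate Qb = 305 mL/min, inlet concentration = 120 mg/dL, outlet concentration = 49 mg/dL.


K = Qb * (Cb_in - Cb_out) / Cb_in
K = 305 * (120 - 49) / 120
K = 180.5 mL/min


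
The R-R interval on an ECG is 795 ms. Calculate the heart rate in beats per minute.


HR = 60 / RR_interval(s)
RR = 795 ms = 0.795 s
HR = 60 / 0.795 = 75.47 bpm


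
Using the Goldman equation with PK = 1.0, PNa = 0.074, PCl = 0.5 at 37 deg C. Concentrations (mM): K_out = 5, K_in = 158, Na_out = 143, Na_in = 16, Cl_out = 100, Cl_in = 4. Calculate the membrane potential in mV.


Vm = (RT/F)*ln((PK*Ko + PNa*Nao + PCl*Cli)/(PK*Ki + PNa*Nai + PCl*Clo))
Numer = 17.582, Denom = 209.184
Vm = -66.18 mV


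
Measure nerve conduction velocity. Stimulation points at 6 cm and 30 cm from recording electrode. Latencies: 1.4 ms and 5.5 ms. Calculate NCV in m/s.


Distance = (30 - 6) / 100 = 0.24 m
dt = (5.5 - 1.4) / 1000 = 0.0041 s
NCV = dist / dt = 58.54 m/s


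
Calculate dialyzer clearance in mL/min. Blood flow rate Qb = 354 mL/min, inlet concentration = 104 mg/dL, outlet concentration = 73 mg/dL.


K = Qb * (Cb_in - Cb_out) / Cb_in
K = 354 * (104 - 73) / 104
K = 105.5 mL/min


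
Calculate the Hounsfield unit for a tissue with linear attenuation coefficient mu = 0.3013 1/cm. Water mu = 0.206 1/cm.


HU = ((mu_tissue - mu_water) / mu_water) * 1000
HU = ((0.3013 - 0.206) / 0.206) * 1000
HU = 462.6


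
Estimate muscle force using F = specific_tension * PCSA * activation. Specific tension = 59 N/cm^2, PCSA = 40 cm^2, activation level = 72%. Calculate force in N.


F = sigma * PCSA * activation
F = 59 * 40 * 0.72
F = 1699 N


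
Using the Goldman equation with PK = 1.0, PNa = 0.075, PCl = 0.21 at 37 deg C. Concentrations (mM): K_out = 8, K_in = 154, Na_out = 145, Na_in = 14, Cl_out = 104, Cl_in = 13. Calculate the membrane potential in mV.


Vm = (RT/F)*ln((PK*Ko + PNa*Nao + PCl*Cli)/(PK*Ki + PNa*Nai + PCl*Clo))
Numer = 21.605, Denom = 176.89
Vm = -56.19 mV


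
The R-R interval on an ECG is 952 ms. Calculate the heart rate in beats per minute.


HR = 60 / RR_interval(s)
RR = 952 ms = 0.952 s
HR = 60 / 0.952 = 63.03 bpm


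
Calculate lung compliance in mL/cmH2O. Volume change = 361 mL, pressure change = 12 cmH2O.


C = dV / dP
C = 361 / 12
C = 30.08 mL/cmH2O


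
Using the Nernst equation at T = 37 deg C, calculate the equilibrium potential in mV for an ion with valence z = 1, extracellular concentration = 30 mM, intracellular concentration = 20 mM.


E = (RT/(zF)) * ln(C_out/C_in)
T = 37 + 273.15 = 310.15 K
E = (8.314 * 310.15 / (1 * 96485)) * ln(30/20)
E = 10.84 mV


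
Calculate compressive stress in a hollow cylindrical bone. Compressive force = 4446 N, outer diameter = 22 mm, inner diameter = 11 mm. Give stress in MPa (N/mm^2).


A = pi*(r_o^2 - r_i^2)
r_o = 11 mm, r_i = 5.5 mm
A = 285.1 mm^2
sigma = F/A = 4446 / 285.1
sigma = 15.59 MPa


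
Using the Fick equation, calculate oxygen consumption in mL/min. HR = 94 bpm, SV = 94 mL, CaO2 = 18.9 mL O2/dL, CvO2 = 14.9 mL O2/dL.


CO = HR*SV = 94*94/1000 = 8.836 L/min
a-v O2 diff = 18.9 - 14.9 = 4 mL/dL
VO2 = CO * (CaO2-CvO2) * 10 dL/L
VO2 = 8.836 * 4 * 10
VO2 = 353.4 mL/min


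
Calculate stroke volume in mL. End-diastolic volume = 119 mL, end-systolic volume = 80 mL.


SV = EDV - ESV
SV = 119 - 80
SV = 39 mL


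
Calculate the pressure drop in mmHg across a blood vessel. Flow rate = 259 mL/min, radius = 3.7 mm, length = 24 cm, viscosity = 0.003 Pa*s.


dP = 8*mu*L*Q / (pi*r^4)
Q = 259 mL/min = 4.31667e-06 m^3/s
dP = 42.2294 Pa = 42.2294 / 133.322 mmHg = 0.3167 mmHg


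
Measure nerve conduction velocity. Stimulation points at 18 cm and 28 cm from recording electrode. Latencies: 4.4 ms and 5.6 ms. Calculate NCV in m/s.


Distance = (28 - 18) / 100 = 0.1 m
dt = (5.6 - 4.4) / 1000 = 0.0012 s
NCV = dist / dt = 83.33 m/s


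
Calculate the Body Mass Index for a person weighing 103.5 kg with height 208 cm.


BMI = weight / height^2
height = 208 cm = 2.08 m
BMI = 103.5 / 2.08^2
BMI = 23.92 kg/m^2


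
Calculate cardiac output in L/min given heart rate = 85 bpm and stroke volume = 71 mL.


CO = HR * SV
CO = 85 * 71 / 1000
CO = 6.035 L/min


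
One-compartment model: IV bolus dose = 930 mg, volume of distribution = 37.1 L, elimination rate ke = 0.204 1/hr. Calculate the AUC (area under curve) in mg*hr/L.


C0 = Dose/Vd = 930/37.1 = 25.0674 mg/L
AUC = C0/ke = 25.0674/0.204
AUC = 122.9 mg*hr/L


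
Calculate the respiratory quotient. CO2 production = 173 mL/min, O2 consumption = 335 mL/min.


RQ = VCO2 / VO2
RQ = 173 / 335
RQ = 0.5164


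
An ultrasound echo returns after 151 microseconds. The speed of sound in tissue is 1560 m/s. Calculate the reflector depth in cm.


depth = c * t / 2
t = 151 us = 1.5100e-04 s
depth = 1560 * 1.5100e-04 / 2
depth = 0.11778 m = 11.778 cm


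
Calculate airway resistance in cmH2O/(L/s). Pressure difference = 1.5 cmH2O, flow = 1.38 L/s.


R = dP / flow
R = 1.5 / 1.38
R = 1.087 cmH2O/(L/s)


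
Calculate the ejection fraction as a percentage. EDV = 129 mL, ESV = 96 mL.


SV = EDV - ESV = 129 - 96 = 33 mL
EF = SV/EDV * 100 = 33/129 * 100
EF = 25.58%


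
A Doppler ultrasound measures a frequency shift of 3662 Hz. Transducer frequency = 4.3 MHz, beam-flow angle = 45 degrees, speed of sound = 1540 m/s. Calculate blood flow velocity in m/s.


v = fd * c / (2 * f0 * cos(theta))
v = 3662 * 1540 / (2 * 4.3000e+06 * cos(45))
v = 0.9274 m/s


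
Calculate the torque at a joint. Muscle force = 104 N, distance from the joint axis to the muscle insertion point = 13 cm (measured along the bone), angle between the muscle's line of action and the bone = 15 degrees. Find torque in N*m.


Torque = F * d * sin(theta)   (moment arm = d*sin(theta))
d = 13 cm = 0.13 m
Torque = 104 * 0.13 * sin(15)
Torque = 3.499 N*m


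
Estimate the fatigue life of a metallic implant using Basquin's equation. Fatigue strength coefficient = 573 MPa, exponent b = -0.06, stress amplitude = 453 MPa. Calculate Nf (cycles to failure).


sigma_a = sigma_f' * (2Nf)^b
2Nf = (sigma_a/sigma_f')^(1/b)
2Nf = (453/573)^(1/-0.06)
2Nf = 50.227358
Nf = 25.11


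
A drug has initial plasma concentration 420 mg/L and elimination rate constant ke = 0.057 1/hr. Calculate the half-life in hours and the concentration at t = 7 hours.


t_half = ln(2) / ke = 0.693147 / 0.057 = 12.16 hr
C(t) = C0 * exp(-ke*t) = 420 * exp(-0.057*7)
C(7) = 281.8 mg/L


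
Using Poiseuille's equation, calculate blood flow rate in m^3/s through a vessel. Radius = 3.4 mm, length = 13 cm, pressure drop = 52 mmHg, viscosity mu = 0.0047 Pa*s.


Q = pi*r^4*dP / (8*mu*L)
r = 0.0034 m, L = 0.13 m
dP = 52 mmHg = 6932.744 Pa
Q = 5.9544e-04 m^3/s


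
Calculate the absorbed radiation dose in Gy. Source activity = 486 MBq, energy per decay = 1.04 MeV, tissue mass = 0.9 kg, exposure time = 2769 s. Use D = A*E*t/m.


A = 486 MBq = 4.8600e+08 Bq
E = 1.04 MeV = 1.66608e-13 J
D = A*E*t/m = 4.8600e+08*1.66608e-13*2769/0.9
D = 0.2491 Gy


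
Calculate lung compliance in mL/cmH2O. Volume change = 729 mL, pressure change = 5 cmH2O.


C = dV / dP
C = 729 / 5
C = 145.8 mL/cmH2O


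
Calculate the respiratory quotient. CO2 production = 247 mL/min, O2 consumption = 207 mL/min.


RQ = VCO2 / VO2
RQ = 247 / 207
RQ = 1.193


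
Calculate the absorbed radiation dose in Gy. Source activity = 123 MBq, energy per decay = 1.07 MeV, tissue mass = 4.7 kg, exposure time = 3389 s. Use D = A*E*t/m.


A = 123 MBq = 1.2300e+08 Bq
E = 1.07 MeV = 1.71414e-13 J
D = A*E*t/m = 1.2300e+08*1.71414e-13*3389/4.7
D = 0.0152 Gy


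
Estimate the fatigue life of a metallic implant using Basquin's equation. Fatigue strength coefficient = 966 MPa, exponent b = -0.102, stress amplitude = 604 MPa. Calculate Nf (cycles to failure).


sigma_a = sigma_f' * (2Nf)^b
2Nf = (sigma_a/sigma_f')^(1/b)
2Nf = (604/966)^(1/-0.102)
2Nf = 99.865069
Nf = 49.93


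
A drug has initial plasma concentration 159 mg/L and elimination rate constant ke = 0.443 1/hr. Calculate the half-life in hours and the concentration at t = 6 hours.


t_half = ln(2) / ke = 0.693147 / 0.443 = 1.565 hr
C(t) = C0 * exp(-ke*t) = 159 * exp(-0.443*6)
C(6) = 11.14 mg/L


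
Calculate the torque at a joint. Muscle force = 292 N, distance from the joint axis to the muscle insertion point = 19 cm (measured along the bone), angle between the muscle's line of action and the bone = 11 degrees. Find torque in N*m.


Torque = F * d * sin(theta)   (moment arm = d*sin(theta))
d = 19 cm = 0.19 m
Torque = 292 * 0.19 * sin(11)
Torque = 10.59 N*m


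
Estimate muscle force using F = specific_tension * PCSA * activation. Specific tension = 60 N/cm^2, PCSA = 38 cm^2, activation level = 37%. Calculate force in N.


F = sigma * PCSA * activation
F = 60 * 38 * 0.37
F = 843.6 N


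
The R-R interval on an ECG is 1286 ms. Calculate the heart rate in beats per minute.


HR = 60 / RR_interval(s)
RR = 1286 ms = 1.286 s
HR = 60 / 1.286 = 46.66 bpm


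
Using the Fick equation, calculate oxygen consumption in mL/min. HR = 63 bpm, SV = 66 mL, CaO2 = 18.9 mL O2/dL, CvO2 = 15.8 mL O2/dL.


CO = HR*SV = 63*66/1000 = 4.158 L/min
a-v O2 diff = 18.9 - 15.8 = 3.1 mL/dL
VO2 = CO * (CaO2-CvO2) * 10 dL/L
VO2 = 4.158 * 3.1 * 10
VO2 = 128.9 mL/min


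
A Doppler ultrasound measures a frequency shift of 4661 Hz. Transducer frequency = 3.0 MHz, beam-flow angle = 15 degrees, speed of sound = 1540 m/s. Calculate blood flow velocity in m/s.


v = fd * c / (2 * f0 * cos(theta))
v = 4661 * 1540 / (2 * 3.0000e+06 * cos(15))
v = 1.239 m/s


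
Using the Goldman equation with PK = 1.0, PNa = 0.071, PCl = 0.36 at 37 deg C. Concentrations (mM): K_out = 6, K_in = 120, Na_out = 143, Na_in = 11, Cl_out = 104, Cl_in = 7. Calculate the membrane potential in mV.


Vm = (RT/F)*ln((PK*Ko + PNa*Nao + PCl*Cli)/(PK*Ki + PNa*Nai + PCl*Clo))
Numer = 18.673, Denom = 158.221
Vm = -57.11 mV


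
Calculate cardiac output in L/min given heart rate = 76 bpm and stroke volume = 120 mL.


CO = HR * SV
CO = 76 * 120 / 1000
CO = 9.12 L/min


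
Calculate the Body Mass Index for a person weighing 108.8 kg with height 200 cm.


BMI = weight / height^2
height = 200 cm = 2 m
BMI = 108.8 / 2^2
BMI = 27.2 kg/m^2


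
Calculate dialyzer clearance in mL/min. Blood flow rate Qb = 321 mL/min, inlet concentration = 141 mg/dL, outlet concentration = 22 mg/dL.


K = Qb * (Cb_in - Cb_out) / Cb_in
K = 321 * (141 - 22) / 141
K = 270.9 mL/min


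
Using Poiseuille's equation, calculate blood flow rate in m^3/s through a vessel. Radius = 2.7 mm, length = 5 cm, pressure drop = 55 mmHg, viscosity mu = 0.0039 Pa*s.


Q = pi*r^4*dP / (8*mu*L)
r = 0.0027 m, L = 0.05 m
dP = 55 mmHg = 7332.71 Pa
Q = 7.8477e-04 m^3/s


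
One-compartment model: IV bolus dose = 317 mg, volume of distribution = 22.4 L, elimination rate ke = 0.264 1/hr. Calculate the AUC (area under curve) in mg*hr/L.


C0 = Dose/Vd = 317/22.4 = 14.1518 mg/L
AUC = C0/ke = 14.1518/0.264
AUC = 53.61 mg*hr/L


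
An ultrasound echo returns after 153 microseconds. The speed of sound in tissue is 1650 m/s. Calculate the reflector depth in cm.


depth = c * t / 2
t = 153 us = 1.5300e-04 s
depth = 1650 * 1.5300e-04 / 2
depth = 0.126225 m = 12.6225 cm


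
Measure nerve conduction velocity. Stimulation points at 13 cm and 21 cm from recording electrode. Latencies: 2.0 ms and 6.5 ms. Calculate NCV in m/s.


Distance = (21 - 13) / 100 = 0.08 m
dt = (6.5 - 2.0) / 1000 = 0.0045 s
NCV = dist / dt = 17.78 m/s


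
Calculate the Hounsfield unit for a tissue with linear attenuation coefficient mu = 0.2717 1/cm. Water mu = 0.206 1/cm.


HU = ((mu_tissue - mu_water) / mu_water) * 1000
HU = ((0.2717 - 0.206) / 0.206) * 1000
HU = 318.9


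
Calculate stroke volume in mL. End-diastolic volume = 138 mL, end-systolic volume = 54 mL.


SV = EDV - ESV
SV = 138 - 54
SV = 84 mL


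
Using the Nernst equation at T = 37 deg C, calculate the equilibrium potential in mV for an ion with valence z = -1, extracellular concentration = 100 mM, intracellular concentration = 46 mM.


E = (RT/(zF)) * ln(C_out/C_in)
T = 37 + 273.15 = 310.15 K
E = (8.314 * 310.15 / (-1 * 96485)) * ln(100/46)
E = -20.75 mV


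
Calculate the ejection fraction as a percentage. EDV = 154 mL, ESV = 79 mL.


SV = EDV - ESV = 154 - 79 = 75 mL
EF = SV/EDV * 100 = 75/154 * 100
EF = 48.7%


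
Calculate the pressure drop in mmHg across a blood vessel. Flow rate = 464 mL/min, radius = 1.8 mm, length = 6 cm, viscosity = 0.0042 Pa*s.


dP = 8*mu*L*Q / (pi*r^4)
Q = 464 mL/min = 7.73333e-06 m^3/s
dP = 472.734 Pa = 472.734 / 133.322 mmHg = 3.546 mmHg


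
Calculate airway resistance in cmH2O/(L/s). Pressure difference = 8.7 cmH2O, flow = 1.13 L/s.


R = dP / flow
R = 8.7 / 1.13
R = 7.699 cmH2O/(L/s)


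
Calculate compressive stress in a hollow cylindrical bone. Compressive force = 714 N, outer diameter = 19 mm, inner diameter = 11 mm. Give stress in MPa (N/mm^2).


A = pi*(r_o^2 - r_i^2)
r_o = 9.5 mm, r_i = 5.5 mm
A = 188.496 mm^2
sigma = F/A = 714 / 188.496
sigma = 3.788 MPa


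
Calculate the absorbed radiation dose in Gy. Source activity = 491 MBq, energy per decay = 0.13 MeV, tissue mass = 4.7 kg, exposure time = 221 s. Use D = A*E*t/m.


A = 491 MBq = 4.9100e+08 Bq
E = 0.13 MeV = 2.0826e-14 J
D = A*E*t/m = 4.9100e+08*2.0826e-14*221/4.7
D = 4.8082e-04 Gy


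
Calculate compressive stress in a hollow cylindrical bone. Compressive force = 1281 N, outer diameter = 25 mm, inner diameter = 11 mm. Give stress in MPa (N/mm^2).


A = pi*(r_o^2 - r_i^2)
r_o = 12.5 mm, r_i = 5.5 mm
A = 395.841 mm^2
sigma = F/A = 1281 / 395.841
sigma = 3.236 MPa


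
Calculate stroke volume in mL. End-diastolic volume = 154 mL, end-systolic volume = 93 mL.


SV = EDV - ESV
SV = 154 - 93
SV = 61 mL


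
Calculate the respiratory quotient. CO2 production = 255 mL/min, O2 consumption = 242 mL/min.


RQ = VCO2 / VO2
RQ = 255 / 242
RQ = 1.054


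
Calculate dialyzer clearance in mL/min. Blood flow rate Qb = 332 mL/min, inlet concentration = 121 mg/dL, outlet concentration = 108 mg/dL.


K = Qb * (Cb_in - Cb_out) / Cb_in
K = 332 * (121 - 108) / 121
K = 35.67 mL/min


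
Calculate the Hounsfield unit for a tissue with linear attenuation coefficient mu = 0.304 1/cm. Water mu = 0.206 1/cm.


HU = ((mu_tissue - mu_water) / mu_water) * 1000
HU = ((0.304 - 0.206) / 0.206) * 1000
HU = 475.7


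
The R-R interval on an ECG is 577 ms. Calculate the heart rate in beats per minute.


HR = 60 / RR_interval(s)
RR = 577 ms = 0.577 s
HR = 60 / 0.577 = 104 bpm


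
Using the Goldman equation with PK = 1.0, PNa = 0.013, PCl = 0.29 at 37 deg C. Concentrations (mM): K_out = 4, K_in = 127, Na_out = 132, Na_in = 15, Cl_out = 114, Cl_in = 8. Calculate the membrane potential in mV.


Vm = (RT/F)*ln((PK*Ko + PNa*Nao + PCl*Cli)/(PK*Ki + PNa*Nai + PCl*Clo))
Numer = 8.036, Denom = 160.255
Vm = -79.98 mV


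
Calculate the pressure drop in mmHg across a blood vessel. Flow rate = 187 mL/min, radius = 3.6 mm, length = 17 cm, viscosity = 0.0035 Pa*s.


dP = 8*mu*L*Q / (pi*r^4)
Q = 187 mL/min = 3.11667e-06 m^3/s
dP = 28.115 Pa = 28.115 / 133.322 mmHg = 0.2109 mmHg


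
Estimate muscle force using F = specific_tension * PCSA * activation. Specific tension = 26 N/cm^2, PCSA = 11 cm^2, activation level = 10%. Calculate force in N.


F = sigma * PCSA * activation
F = 26 * 11 * 0.1
F = 28.6 N


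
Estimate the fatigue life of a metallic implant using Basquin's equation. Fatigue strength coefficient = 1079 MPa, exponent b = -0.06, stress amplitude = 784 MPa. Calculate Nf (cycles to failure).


sigma_a = sigma_f' * (2Nf)^b
2Nf = (sigma_a/sigma_f')^(1/b)
2Nf = (784/1079)^(1/-0.06)
2Nf = 205.00118
Nf = 102.5


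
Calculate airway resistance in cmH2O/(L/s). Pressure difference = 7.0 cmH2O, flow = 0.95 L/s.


R = dP / flow
R = 7.0 / 0.95
R = 7.368 cmH2O/(L/s)


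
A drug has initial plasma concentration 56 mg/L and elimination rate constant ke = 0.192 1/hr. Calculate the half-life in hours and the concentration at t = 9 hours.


t_half = ln(2) / ke = 0.693147 / 0.192 = 3.61 hr
C(t) = C0 * exp(-ke*t) = 56 * exp(-0.192*9)
C(9) = 9.948 mg/L


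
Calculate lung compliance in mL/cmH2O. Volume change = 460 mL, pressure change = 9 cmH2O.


C = dV / dP
C = 460 / 9
C = 51.11 mL/cmH2O


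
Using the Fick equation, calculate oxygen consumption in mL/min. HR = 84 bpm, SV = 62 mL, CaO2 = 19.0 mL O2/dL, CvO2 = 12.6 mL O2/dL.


CO = HR*SV = 84*62/1000 = 5.208 L/min
a-v O2 diff = 19.0 - 12.6 = 6.4 mL/dL
VO2 = CO * (CaO2-CvO2) * 10 dL/L
VO2 = 5.208 * 6.4 * 10
VO2 = 333.3 mL/min


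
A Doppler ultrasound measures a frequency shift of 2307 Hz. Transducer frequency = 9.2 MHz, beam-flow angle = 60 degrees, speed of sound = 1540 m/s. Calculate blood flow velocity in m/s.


v = fd * c / (2 * f0 * cos(theta))
v = 2307 * 1540 / (2 * 9.2000e+06 * cos(60))
v = 0.3862 m/s


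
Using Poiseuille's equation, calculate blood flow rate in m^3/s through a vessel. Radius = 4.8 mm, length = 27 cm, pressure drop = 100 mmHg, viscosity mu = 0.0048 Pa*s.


Q = pi*r^4*dP / (8*mu*L)
r = 0.0048 m, L = 0.27 m
dP = 100 mmHg = 13332.2 Pa
Q = 0.002144 m^3/s


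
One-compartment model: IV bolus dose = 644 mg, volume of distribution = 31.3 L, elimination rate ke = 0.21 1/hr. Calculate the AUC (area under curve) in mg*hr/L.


C0 = Dose/Vd = 644/31.3 = 20.5751 mg/L
AUC = C0/ke = 20.5751/0.21
AUC = 97.98 mg*hr/L


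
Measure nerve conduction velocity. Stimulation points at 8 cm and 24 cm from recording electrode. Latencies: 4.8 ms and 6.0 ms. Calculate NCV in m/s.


Distance = (24 - 8) / 100 = 0.16 m
dt = (6.0 - 4.8) / 1000 = 0.0012 s
NCV = dist / dt = 133.3 m/s


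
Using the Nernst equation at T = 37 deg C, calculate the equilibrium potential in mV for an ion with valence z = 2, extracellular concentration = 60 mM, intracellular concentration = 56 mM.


E = (RT/(zF)) * ln(C_out/C_in)
T = 37 + 273.15 = 310.15 K
E = (8.314 * 310.15 / (2 * 96485)) * ln(60/56)
E = 0.9219 mV


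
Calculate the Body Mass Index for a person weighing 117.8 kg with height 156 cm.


BMI = weight / height^2
height = 156 cm = 1.56 m
BMI = 117.8 / 1.56^2
BMI = 48.41 kg/m^2


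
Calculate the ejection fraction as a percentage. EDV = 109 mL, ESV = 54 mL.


SV = EDV - ESV = 109 - 54 = 55 mL
EF = SV/EDV * 100 = 55/109 * 100
EF = 50.46%


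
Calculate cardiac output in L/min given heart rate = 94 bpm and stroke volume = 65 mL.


CO = HR * SV
CO = 94 * 65 / 1000
CO = 6.11 L/min


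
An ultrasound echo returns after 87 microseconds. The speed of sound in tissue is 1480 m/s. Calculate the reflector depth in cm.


depth = c * t / 2
t = 87 us = 8.7000e-05 s
depth = 1480 * 8.7000e-05 / 2
depth = 0.06438 m = 6.438 cm


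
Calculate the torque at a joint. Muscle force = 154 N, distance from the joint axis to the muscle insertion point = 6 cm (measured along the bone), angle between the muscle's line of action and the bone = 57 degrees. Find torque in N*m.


Torque = F * d * sin(theta)   (moment arm = d*sin(theta))
d = 6 cm = 0.06 m
Torque = 154 * 0.06 * sin(57)
Torque = 7.749 N*m


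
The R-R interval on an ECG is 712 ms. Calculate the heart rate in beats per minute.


HR = 60 / RR_interval(s)
RR = 712 ms = 0.712 s
HR = 60 / 0.712 = 84.27 bpm


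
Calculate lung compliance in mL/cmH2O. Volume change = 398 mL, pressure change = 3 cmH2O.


C = dV / dP
C = 398 / 3
C = 132.7 mL/cmH2O


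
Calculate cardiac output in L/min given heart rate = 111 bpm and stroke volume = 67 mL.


CO = HR * SV
CO = 111 * 67 / 1000
CO = 7.437 L/min


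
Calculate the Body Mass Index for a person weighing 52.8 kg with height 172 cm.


BMI = weight / height^2
height = 172 cm = 1.72 m
BMI = 52.8 / 1.72^2
BMI = 17.85 kg/m^2


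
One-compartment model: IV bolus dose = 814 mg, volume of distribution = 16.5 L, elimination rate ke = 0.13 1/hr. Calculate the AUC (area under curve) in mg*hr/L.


C0 = Dose/Vd = 814/16.5 = 49.3333 mg/L
AUC = C0/ke = 49.3333/0.13
AUC = 379.5 mg*hr/L


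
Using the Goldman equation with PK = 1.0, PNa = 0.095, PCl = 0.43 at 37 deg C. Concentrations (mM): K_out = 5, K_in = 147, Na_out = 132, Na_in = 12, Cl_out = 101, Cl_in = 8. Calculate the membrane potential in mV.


Vm = (RT/F)*ln((PK*Ko + PNa*Nao + PCl*Cli)/(PK*Ki + PNa*Nai + PCl*Clo))
Numer = 20.98, Denom = 191.57
Vm = -59.11 mV


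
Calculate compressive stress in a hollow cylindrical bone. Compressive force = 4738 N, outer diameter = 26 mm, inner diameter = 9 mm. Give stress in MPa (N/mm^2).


A = pi*(r_o^2 - r_i^2)
r_o = 13 mm, r_i = 4.5 mm
A = 467.312 mm^2
sigma = F/A = 4738 / 467.312
sigma = 10.14 MPa


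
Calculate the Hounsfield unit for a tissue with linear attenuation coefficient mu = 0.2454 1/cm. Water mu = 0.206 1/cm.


HU = ((mu_tissue - mu_water) / mu_water) * 1000
HU = ((0.2454 - 0.206) / 0.206) * 1000
HU = 191.3


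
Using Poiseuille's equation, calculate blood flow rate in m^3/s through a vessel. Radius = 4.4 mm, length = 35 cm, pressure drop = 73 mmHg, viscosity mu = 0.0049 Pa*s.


Q = pi*r^4*dP / (8*mu*L)
r = 0.0044 m, L = 0.35 m
dP = 73 mmHg = 9732.506 Pa
Q = 8.3528e-04 m^3/s


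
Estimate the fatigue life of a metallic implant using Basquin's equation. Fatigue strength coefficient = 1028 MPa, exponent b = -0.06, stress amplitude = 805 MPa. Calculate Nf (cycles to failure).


sigma_a = sigma_f' * (2Nf)^b
2Nf = (sigma_a/sigma_f')^(1/b)
2Nf = (805/1028)^(1/-0.06)
2Nf = 58.878116
Nf = 29.44


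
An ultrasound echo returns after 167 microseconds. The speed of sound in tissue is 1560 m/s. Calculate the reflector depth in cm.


depth = c * t / 2
t = 167 us = 1.6700e-04 s
depth = 1560 * 1.6700e-04 / 2
depth = 0.13026 m = 13.026 cm


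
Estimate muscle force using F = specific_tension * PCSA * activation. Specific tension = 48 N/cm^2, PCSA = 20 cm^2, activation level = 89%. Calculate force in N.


F = sigma * PCSA * activation
F = 48 * 20 * 0.89
F = 854.4 N


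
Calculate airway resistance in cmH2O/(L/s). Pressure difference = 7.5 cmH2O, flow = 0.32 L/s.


R = dP / flow
R = 7.5 / 0.32
R = 23.44 cmH2O/(L/s)


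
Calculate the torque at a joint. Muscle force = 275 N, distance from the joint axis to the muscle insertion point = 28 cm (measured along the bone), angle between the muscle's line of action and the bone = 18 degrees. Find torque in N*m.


Torque = F * d * sin(theta)   (moment arm = d*sin(theta))
d = 28 cm = 0.28 m
Torque = 275 * 0.28 * sin(18)
Torque = 23.79 N*m


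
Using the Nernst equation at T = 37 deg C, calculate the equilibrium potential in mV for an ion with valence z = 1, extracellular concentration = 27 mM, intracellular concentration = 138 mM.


E = (RT/(zF)) * ln(C_out/C_in)
T = 37 + 273.15 = 310.15 K
E = (8.314 * 310.15 / (1 * 96485)) * ln(27/138)
E = -43.6 mV


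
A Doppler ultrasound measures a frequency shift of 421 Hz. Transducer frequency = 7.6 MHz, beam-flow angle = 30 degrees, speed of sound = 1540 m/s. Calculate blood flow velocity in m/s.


v = fd * c / (2 * f0 * cos(theta))
v = 421 * 1540 / (2 * 7.6000e+06 * cos(30))
v = 0.04925 m/s


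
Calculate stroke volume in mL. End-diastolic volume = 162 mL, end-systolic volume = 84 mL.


SV = EDV - ESV
SV = 162 - 84
SV = 78 mL


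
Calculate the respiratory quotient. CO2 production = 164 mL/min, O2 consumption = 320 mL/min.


RQ = VCO2 / VO2
RQ = 164 / 320
RQ = 0.5125


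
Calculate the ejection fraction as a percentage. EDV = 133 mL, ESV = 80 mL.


SV = EDV - ESV = 133 - 80 = 53 mL
EF = SV/EDV * 100 = 53/133 * 100
EF = 39.85%


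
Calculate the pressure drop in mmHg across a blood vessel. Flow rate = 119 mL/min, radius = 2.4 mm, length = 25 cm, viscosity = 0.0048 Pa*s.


dP = 8*mu*L*Q / (pi*r^4)
Q = 119 mL/min = 1.98333e-06 m^3/s
dP = 182.672 Pa = 182.672 / 133.322 mmHg = 1.37 mmHg


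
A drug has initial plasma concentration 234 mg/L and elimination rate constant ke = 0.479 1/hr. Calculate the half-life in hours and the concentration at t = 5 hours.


t_half = ln(2) / ke = 0.693147 / 0.479 = 1.447 hr
C(t) = C0 * exp(-ke*t) = 234 * exp(-0.479*5)
C(5) = 21.33 mg/L


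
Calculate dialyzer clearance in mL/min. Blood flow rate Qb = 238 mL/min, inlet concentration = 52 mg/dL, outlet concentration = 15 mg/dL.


K = Qb * (Cb_in - Cb_out) / Cb_in
K = 238 * (52 - 15) / 52
K = 169.3 mL/min


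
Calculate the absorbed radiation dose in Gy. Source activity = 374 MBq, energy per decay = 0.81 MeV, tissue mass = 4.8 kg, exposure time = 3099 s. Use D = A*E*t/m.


A = 374 MBq = 3.7400e+08 Bq
E = 0.81 MeV = 1.29762e-13 J
D = A*E*t/m = 3.7400e+08*1.29762e-13*3099/4.8
D = 0.03133 Gy


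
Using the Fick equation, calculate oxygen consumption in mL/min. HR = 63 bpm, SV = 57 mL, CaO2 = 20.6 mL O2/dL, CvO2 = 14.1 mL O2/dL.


CO = HR*SV = 63*57/1000 = 3.591 L/min
a-v O2 diff = 20.6 - 14.1 = 6.5 mL/dL
VO2 = CO * (CaO2-CvO2) * 10 dL/L
VO2 = 3.591 * 6.5 * 10
VO2 = 233.4 mL/min


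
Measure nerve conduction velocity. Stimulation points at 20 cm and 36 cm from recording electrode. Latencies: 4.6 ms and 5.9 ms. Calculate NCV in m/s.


Distance = (36 - 20) / 100 = 0.16 m
dt = (5.9 - 4.6) / 1000 = 0.0013 s
NCV = dist / dt = 123.1 m/s


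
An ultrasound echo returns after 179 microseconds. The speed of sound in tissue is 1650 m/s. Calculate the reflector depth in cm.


depth = c * t / 2
t = 179 us = 1.7900e-04 s
depth = 1650 * 1.7900e-04 / 2
depth = 0.147675 m = 14.7675 cm


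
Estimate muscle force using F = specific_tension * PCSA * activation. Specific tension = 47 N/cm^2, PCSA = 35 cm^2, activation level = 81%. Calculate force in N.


F = sigma * PCSA * activation
F = 47 * 35 * 0.81
F = 1332 N


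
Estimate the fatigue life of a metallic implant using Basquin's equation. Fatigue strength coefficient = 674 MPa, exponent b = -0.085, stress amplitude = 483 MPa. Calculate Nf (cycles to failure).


sigma_a = sigma_f' * (2Nf)^b
2Nf = (sigma_a/sigma_f')^(1/b)
2Nf = (483/674)^(1/-0.085)
2Nf = 50.408425
Nf = 25.2


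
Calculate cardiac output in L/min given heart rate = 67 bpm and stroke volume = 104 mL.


CO = HR * SV
CO = 67 * 104 / 1000
CO = 6.968 L/min


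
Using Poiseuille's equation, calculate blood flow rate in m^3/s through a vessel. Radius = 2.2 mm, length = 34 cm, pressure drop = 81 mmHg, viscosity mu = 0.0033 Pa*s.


Q = pi*r^4*dP / (8*mu*L)
r = 0.0022 m, L = 0.34 m
dP = 81 mmHg = 10799.082 Pa
Q = 8.8541e-05 m^3/s


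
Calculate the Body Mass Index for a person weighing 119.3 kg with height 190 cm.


BMI = weight / height^2
height = 190 cm = 1.9 m
BMI = 119.3 / 1.9^2
BMI = 33.05 kg/m^2


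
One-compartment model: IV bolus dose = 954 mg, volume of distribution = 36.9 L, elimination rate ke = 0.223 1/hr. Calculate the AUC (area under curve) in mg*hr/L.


C0 = Dose/Vd = 954/36.9 = 25.8537 mg/L
AUC = C0/ke = 25.8537/0.223
AUC = 115.9 mg*hr/L


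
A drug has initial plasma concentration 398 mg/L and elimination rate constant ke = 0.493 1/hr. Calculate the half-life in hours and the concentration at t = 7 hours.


t_half = ln(2) / ke = 0.693147 / 0.493 = 1.406 hr
C(t) = C0 * exp(-ke*t) = 398 * exp(-0.493*7)
C(7) = 12.62 mg/L


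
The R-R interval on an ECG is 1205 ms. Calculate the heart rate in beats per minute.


HR = 60 / RR_interval(s)
RR = 1205 ms = 1.205 s
HR = 60 / 1.205 = 49.79 bpm


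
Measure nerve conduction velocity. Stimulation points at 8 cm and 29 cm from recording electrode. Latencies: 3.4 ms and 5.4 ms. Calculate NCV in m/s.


Distance = (29 - 8) / 100 = 0.21 m
dt = (5.4 - 3.4) / 1000 = 0.002 s
NCV = dist / dt = 105 m/s


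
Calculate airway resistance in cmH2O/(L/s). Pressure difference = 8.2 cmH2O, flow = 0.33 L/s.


R = dP / flow
R = 8.2 / 0.33
R = 24.85 cmH2O/(L/s)


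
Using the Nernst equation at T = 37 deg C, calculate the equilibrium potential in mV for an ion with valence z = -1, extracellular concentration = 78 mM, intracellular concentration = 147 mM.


E = (RT/(zF)) * ln(C_out/C_in)
T = 37 + 273.15 = 310.15 K
E = (8.314 * 310.15 / (-1 * 96485)) * ln(78/147)
E = 16.94 mV


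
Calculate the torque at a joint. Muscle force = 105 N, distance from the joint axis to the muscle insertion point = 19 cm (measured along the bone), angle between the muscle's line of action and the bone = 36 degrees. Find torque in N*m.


Torque = F * d * sin(theta)   (moment arm = d*sin(theta))
d = 19 cm = 0.19 m
Torque = 105 * 0.19 * sin(36)
Torque = 11.73 N*m


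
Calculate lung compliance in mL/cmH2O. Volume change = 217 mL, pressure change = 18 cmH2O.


C = dV / dP
C = 217 / 18
C = 12.06 mL/cmH2O


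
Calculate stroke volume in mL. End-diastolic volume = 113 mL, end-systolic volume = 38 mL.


SV = EDV - ESV
SV = 113 - 38
SV = 75 mL


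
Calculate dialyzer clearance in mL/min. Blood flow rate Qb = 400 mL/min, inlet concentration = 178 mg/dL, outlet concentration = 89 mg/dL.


K = Qb * (Cb_in - Cb_out) / Cb_in
K = 400 * (178 - 89) / 178
K = 200 mL/min


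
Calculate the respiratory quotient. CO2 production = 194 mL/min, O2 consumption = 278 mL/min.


RQ = VCO2 / VO2
RQ = 194 / 278
RQ = 0.6978


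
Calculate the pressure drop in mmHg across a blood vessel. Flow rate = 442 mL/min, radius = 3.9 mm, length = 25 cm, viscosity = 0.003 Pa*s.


dP = 8*mu*L*Q / (pi*r^4)
Q = 442 mL/min = 7.36667e-06 m^3/s
dP = 60.8155 Pa = 60.8155 / 133.322 mmHg = 0.4562 mmHg


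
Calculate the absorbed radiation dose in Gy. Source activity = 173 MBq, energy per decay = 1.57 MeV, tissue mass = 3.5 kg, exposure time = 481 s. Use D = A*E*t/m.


A = 173 MBq = 1.7300e+08 Bq
E = 1.57 MeV = 2.51514e-13 J
D = A*E*t/m = 1.7300e+08*2.51514e-13*481/3.5
D = 0.00598 Gy


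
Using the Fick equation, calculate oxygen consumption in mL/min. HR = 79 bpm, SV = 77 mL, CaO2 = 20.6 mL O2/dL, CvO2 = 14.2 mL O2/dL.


CO = HR*SV = 79*77/1000 = 6.083 L/min
a-v O2 diff = 20.6 - 14.2 = 6.4 mL/dL
VO2 = CO * (CaO2-CvO2) * 10 dL/L
VO2 = 6.083 * 6.4 * 10
VO2 = 389.3 mL/min


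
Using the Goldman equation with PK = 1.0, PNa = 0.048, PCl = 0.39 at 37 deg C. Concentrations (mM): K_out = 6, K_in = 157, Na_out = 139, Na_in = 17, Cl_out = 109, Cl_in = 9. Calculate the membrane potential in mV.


Vm = (RT/F)*ln((PK*Ko + PNa*Nao + PCl*Cli)/(PK*Ki + PNa*Nai + PCl*Clo))
Numer = 16.182, Denom = 200.326
Vm = -67.24 mV


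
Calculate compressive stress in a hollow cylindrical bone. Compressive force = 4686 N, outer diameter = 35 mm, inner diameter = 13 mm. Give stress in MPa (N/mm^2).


A = pi*(r_o^2 - r_i^2)
r_o = 17.5 mm, r_i = 6.5 mm
A = 829.38 mm^2
sigma = F/A = 4686 / 829.38
sigma = 5.65 MPa


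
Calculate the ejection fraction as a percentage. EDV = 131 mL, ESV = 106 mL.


SV = EDV - ESV = 131 - 106 = 25 mL
EF = SV/EDV * 100 = 25/131 * 100
EF = 19.08%


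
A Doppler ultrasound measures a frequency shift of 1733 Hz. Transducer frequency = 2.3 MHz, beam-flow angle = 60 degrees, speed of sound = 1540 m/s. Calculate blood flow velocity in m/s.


v = fd * c / (2 * f0 * cos(theta))
v = 1733 * 1540 / (2 * 2.3000e+06 * cos(60))
v = 1.16 m/s


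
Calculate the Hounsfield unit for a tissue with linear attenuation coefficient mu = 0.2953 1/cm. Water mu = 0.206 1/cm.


HU = ((mu_tissue - mu_water) / mu_water) * 1000
HU = ((0.2953 - 0.206) / 0.206) * 1000
HU = 433.5


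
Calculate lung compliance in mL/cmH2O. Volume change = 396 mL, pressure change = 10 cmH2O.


C = dV / dP
C = 396 / 10
C = 39.6 mL/cmH2O


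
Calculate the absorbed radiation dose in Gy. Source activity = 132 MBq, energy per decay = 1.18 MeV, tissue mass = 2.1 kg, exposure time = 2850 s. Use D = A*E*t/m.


A = 132 MBq = 1.3200e+08 Bq
E = 1.18 MeV = 1.89036e-13 J
D = A*E*t/m = 1.3200e+08*1.89036e-13*2850/2.1
D = 0.03386 Gy


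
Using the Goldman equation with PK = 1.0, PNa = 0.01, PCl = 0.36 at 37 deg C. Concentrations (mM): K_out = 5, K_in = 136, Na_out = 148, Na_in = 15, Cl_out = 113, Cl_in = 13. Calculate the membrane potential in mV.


Vm = (RT/F)*ln((PK*Ko + PNa*Nao + PCl*Cli)/(PK*Ki + PNa*Nai + PCl*Clo))
Numer = 11.16, Denom = 176.83
Vm = -73.84 mV


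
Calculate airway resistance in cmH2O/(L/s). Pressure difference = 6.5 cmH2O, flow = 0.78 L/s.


R = dP / flow
R = 6.5 / 0.78
R = 8.333 cmH2O/(L/s)


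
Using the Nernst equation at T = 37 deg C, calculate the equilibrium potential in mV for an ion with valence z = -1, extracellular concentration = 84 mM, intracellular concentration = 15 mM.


E = (RT/(zF)) * ln(C_out/C_in)
T = 37 + 273.15 = 310.15 K
E = (8.314 * 310.15 / (-1 * 96485)) * ln(84/15)
E = -46.04 mV


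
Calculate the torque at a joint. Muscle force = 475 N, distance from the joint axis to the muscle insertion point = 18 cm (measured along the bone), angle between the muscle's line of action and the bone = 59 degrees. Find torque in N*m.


Torque = F * d * sin(theta)   (moment arm = d*sin(theta))
d = 18 cm = 0.18 m
Torque = 475 * 0.18 * sin(59)
Torque = 73.29 N*m


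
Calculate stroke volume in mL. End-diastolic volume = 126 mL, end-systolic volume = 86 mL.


SV = EDV - ESV
SV = 126 - 86
SV = 40 mL


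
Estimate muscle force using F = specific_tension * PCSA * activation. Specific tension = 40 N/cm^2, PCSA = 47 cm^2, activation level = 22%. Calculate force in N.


F = sigma * PCSA * activation
F = 40 * 47 * 0.22
F = 413.6 N


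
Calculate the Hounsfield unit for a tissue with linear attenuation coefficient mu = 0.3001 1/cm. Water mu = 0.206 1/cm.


HU = ((mu_tissue - mu_water) / mu_water) * 1000
HU = ((0.3001 - 0.206) / 0.206) * 1000
HU = 456.8


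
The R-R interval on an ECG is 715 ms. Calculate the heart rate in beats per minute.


HR = 60 / RR_interval(s)
RR = 715 ms = 0.715 s
HR = 60 / 0.715 = 83.92 bpm


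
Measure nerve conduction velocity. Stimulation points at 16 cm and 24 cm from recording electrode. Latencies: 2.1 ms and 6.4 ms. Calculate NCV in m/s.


Distance = (24 - 16) / 100 = 0.08 m
dt = (6.4 - 2.1) / 1000 = 0.0043 s
NCV = dist / dt = 18.6 m/s


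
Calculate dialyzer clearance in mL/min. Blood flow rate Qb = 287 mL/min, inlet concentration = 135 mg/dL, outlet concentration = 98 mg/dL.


K = Qb * (Cb_in - Cb_out) / Cb_in
K = 287 * (135 - 98) / 135
K = 78.66 mL/min


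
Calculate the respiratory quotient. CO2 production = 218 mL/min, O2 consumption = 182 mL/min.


RQ = VCO2 / VO2
RQ = 218 / 182
RQ = 1.198


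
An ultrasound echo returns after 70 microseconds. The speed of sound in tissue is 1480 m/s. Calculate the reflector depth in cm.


depth = c * t / 2
t = 70 us = 7.0000e-05 s
depth = 1480 * 7.0000e-05 / 2
depth = 0.0518 m = 5.18 cm


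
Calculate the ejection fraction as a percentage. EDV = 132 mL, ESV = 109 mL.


SV = EDV - ESV = 132 - 109 = 23 mL
EF = SV/EDV * 100 = 23/132 * 100
EF = 17.42%


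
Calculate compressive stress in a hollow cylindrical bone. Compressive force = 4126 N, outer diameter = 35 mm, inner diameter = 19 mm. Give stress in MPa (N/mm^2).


A = pi*(r_o^2 - r_i^2)
r_o = 17.5 mm, r_i = 9.5 mm
A = 678.584 mm^2
sigma = F/A = 4126 / 678.584
sigma = 6.08 MPa


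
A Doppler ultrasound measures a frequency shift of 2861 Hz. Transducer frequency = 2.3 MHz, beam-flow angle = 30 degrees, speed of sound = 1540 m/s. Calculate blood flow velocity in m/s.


v = fd * c / (2 * f0 * cos(theta))
v = 2861 * 1540 / (2 * 2.3000e+06 * cos(30))
v = 1.106 m/s


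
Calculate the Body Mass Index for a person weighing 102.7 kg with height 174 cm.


BMI = weight / height^2
height = 174 cm = 1.74 m
BMI = 102.7 / 1.74^2
BMI = 33.92 kg/m^2


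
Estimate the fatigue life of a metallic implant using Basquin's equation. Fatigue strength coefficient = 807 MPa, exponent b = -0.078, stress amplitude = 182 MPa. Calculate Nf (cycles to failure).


sigma_a = sigma_f' * (2Nf)^b
2Nf = (sigma_a/sigma_f')^(1/b)
2Nf = (182/807)^(1/-0.078)
2Nf = 1.9603572e+08
Nf = 9.8018e+07


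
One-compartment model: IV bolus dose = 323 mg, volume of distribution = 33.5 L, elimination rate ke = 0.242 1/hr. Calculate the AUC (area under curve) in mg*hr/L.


C0 = Dose/Vd = 323/33.5 = 9.64179 mg/L
AUC = C0/ke = 9.64179/0.242
AUC = 39.84 mg*hr/L


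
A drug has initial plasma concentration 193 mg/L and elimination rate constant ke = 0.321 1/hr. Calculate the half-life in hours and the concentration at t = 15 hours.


t_half = ln(2) / ke = 0.693147 / 0.321 = 2.159 hr
C(t) = C0 * exp(-ke*t) = 193 * exp(-0.321*15)
C(15) = 1.565 mg/L


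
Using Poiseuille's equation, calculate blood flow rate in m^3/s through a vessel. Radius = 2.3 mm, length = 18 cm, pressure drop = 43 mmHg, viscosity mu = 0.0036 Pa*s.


Q = pi*r^4*dP / (8*mu*L)
r = 0.0023 m, L = 0.18 m
dP = 43 mmHg = 5732.846 Pa
Q = 9.7222e-05 m^3/s


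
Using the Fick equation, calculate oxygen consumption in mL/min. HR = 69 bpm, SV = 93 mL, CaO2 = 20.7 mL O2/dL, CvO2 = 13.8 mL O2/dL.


CO = HR*SV = 69*93/1000 = 6.417 L/min
a-v O2 diff = 20.7 - 13.8 = 6.9 mL/dL
VO2 = CO * (CaO2-CvO2) * 10 dL/L
VO2 = 6.417 * 6.9 * 10
VO2 = 442.8 mL/min


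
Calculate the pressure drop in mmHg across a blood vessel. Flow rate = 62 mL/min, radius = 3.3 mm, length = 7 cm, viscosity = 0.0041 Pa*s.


dP = 8*mu*L*Q / (pi*r^4)
Q = 62 mL/min = 1.03333e-06 m^3/s
dP = 6.36803 Pa = 6.36803 / 133.322 mmHg = 0.04776 mmHg


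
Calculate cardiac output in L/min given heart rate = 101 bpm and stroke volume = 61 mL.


CO = HR * SV
CO = 101 * 61 / 1000
CO = 6.161 L/min


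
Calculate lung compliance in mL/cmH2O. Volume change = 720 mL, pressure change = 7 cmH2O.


C = dV / dP
C = 720 / 7
C = 102.9 mL/cmH2O


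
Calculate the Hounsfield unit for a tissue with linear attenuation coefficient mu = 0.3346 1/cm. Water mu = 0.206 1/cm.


HU = ((mu_tissue - mu_water) / mu_water) * 1000
HU = ((0.3346 - 0.206) / 0.206) * 1000
HU = 624.3
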